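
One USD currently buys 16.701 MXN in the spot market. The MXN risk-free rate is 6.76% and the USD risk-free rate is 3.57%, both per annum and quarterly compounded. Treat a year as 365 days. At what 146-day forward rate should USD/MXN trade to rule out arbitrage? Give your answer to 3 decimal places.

By covered interest parity, F = S · (1+r_MXN/4)^(4T) / (1+r_USD/4)^(4T)
= 16.701 × 1.027177 / 1.014318 = 16.701 × 1.012677
F = 16.913 MXN per USD

16.913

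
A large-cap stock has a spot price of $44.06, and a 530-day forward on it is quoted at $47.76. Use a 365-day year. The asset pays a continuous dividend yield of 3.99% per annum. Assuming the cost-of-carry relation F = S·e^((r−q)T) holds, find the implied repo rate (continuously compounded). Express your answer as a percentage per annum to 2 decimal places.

From F = S·e^((r−q)T): (r − q) = ln(F/S)/T
ln(47.76/44.06) = ln(1.083976) = 0.080636
(r − q) = 0.080636 / (530/365) = 0.055532
r = ln(F/S)/T + q = 0.055532 + 0.0399 = 0.095432
r = 9.54%

9.54%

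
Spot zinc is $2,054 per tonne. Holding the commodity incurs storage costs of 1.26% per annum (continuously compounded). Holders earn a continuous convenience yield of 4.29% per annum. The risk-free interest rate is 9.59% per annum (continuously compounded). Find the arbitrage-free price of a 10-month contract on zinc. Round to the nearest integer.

Net carry = r + u − y = 0.0959 + 0.0126 − 0.0429 = 0.0656
F = S·e^((r+u−y)T) = 2054 · e^(0.0656 × 10/12) = 2054 · e^0.054667
= 2054 × 1.056189 = $2,169 per tonne

$2,169 per tonne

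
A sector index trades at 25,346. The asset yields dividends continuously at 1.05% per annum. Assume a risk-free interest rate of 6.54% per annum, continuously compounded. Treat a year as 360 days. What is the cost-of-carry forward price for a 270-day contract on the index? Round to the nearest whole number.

F = S·e^((r − q)T) = 25346 · e^((0.0654 − 0.0105) × 270/360)
= 25346 · e^0.041175 = 25346 × 1.042034
F = 26,411

26,411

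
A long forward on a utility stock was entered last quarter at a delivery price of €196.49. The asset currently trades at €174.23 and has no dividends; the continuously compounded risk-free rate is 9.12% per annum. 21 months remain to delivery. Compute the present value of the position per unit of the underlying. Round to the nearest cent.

€6.73

Current fair forward for the remaining 21 months: F = S·e^(r·T), r = 0.0912
F = 174.23 · e^(0.0912 × 21/12) = 174.23 × 1.173042 = 204.3791
Value of long forward = (F − K)·e^(−rT) = (204.3791 − 196.49) · e^(−0.0912·21/12)
= 7.8891 × 0.852485 = 6.73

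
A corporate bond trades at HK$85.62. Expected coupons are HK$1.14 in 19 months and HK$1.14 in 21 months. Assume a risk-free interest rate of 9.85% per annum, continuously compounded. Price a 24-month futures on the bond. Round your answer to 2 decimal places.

HK$101.91

PV(coupons) I = 1.14·e^(−0.0985·19/12) + 1.14·e^(−0.0985·21/12)
I = 0.9754 + 0.9595 = 1.9349
F = (S − I)·e^(rT) = (85.62 − 1.9349) · e^(0.0985·24/12)
= 83.6851 · e^0.197000 = 83.6851 × 1.217744 = HK$101.91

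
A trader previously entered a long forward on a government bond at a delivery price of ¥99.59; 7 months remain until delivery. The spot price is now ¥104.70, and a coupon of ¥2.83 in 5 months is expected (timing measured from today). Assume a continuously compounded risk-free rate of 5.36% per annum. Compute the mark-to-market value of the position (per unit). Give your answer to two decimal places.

¥5.41

PV(remaining coupons) I = 2.83·e^(−0.0536·5/12) = 2.7675
Current forward F = (S − I)·e^(rT) = (104.70 − 2.7675)·e^(0.0536·7/12) = 101.9325 × 1.031761 = 105.1700
Value (long) = (F − K)·e^(−rT) = (105.1700 − 99.59) × 0.969217 = 5.4082
Value = ¥5.41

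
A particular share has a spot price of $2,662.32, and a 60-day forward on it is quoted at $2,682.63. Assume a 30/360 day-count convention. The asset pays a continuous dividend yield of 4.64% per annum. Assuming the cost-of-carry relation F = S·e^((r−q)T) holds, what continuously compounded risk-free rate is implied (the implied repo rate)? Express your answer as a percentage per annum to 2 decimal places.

From F = S·e^((r−q)T): (r − q) = ln(F/S)/T
ln(2682.63/2662.32) = ln(1.007629) = 0.007600
(r − q) = 0.007600 / (60/360) = 0.045600
r = ln(F/S)/T + q = 0.045600 + 0.0464 = 0.092000
r = 9.20%

9.20%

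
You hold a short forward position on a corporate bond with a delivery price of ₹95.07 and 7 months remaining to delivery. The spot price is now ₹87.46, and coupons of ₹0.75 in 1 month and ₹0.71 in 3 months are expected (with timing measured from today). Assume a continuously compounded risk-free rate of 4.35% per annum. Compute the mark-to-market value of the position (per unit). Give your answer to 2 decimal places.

₹6.68

PV(remaining coupons) I = 0.75·e^(−0.0435·1/12) + 0.71·e^(−0.0435·3/12) = 1.4496
Current forward F = (S − I)·e^(rT) = (87.46 − 1.4496)·e^(0.0435·7/12) = 86.0104 × 1.025700 = 88.2209
Value (long) = (F − K)·e^(−rT) = (88.2209 − 95.07) × 0.974944 = -6.6775
Short position value = −(long value) = ₹6.68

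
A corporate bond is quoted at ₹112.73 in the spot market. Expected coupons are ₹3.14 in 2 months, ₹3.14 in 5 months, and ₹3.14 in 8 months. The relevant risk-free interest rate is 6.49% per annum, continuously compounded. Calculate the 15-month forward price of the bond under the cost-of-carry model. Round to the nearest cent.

PV(coupons) I = 3.14·e^(−0.0649·2/12) + 3.14·e^(−0.0649·5/12) + 3.14·e^(−0.0649·8/12)
I = 3.1062 + 3.0562 + 3.0070 = 9.1694
F = (S − I)·e^(rT) = (112.73 − 9.1694) · e^(0.0649·15/12)
= 103.5606 · e^0.081125 = 103.5606 × 1.084506 = ₹112.31

₹112.31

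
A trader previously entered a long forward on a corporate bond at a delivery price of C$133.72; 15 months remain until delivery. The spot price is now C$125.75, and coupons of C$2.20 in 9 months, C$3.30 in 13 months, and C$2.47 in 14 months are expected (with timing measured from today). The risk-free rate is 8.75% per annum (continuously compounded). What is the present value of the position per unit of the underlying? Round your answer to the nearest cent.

-C$1.41

PV(remaining coupons) I = 2.20·e^(−0.0875·9/12) + 3.30·e^(−0.0875·13/12) + 2.47·e^(−0.0875·14/12) = 7.2921
Current forward F = (S − I)·e^(rT) = (125.75 − 7.2921)·e^(0.0875·15/12) = 118.4579 × 1.115581 = 132.1494
Value (long) = (F − K)·e^(−rT) = (132.1494 − 133.72) × 0.896394 = -1.4079
Value = -C$1.41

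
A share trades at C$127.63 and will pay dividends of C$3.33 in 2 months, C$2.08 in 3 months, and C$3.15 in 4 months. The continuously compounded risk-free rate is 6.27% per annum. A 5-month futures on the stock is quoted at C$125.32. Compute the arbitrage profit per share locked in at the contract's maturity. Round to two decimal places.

PV(dividends) I = 3.33·e^(−0.0627·2/12) + 2.08·e^(−0.0627·3/12) + 3.15·e^(−0.0627·4/12) = 8.4279
Fair futures F* = (S − I)·e^(rT) = (127.63 − 8.4279)·e^0.026125 = 119.2021 × 1.026469 = 122.3573
Market C$125.32 > fair 122.3573: forward overpriced → cash-and-carry (borrow at r, buy the stock and collect the dividends, short the forward).
Profit at T = |F_mkt − F*| = |125.32 − 122.3573| = C$2.96 per share

C$2.96 per share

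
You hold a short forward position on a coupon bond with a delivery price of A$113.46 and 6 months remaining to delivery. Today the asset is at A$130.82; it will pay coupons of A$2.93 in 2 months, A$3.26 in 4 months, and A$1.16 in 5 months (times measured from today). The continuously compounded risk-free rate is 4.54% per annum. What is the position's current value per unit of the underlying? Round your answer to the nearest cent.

PV(remaining coupons) I = 2.93·e^(−0.0454·2/12) + 3.26·e^(−0.0454·4/12) + 1.16·e^(−0.0454·5/12) = 7.2572
Current forward F = (S − I)·e^(rT) = (130.82 − 7.2572)·e^(0.0454·6/12) = 123.5628 × 1.022960 = 126.3998
Value (long) = (F − K)·e^(−rT) = (126.3998 − 113.46) × 0.977556 = 12.6494
Short position value = −(long value) = -A$12.65

-A$12.65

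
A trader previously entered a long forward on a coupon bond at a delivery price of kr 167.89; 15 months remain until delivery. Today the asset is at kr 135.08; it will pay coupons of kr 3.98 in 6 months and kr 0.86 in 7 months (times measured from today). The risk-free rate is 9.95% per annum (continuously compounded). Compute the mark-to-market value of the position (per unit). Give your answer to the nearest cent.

-kr 17.77

PV(remaining coupons) I = 3.98·e^(−0.0995·6/12) + 0.86·e^(−0.0995·7/12) = 4.5983
Current forward F = (S − I)·e^(rT) = (135.08 − 4.5983)·e^(0.0995·15/12) = 130.4817 × 1.132440 = 147.7627
Value (long) = (F − K)·e^(−rT) = (147.7627 − 167.89) × 0.883049 = -17.7734
Value = -kr 17.77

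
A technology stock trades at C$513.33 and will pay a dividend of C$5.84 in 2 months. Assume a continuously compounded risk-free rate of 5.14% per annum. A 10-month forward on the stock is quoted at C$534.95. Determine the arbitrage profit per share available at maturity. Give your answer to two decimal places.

PV(dividends) I = 5.84·e^(−0.0514·2/12) = 5.7902
Fair forward F* = (S − I)·e^(rT) = (513.33 − 5.7902)·e^0.042833 = 507.5398 × 1.043764 = 529.7518
Market C$534.95 > fair 529.7518: forward overpriced → cash-and-carry (borrow at r, buy the stock and collect the dividends, short the forward).
Profit at T = |F_mkt − F*| = |534.95 − 529.7518| = C$5.20 per share

C$5.20 per share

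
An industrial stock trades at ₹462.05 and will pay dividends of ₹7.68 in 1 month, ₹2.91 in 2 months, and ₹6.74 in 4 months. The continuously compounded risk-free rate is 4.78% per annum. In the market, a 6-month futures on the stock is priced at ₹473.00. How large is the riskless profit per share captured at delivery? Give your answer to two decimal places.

₹17.36 per share

PV(dividends) I = 7.68·e^(−0.0478·1/12) + 2.91·e^(−0.0478·2/12) + 6.74·e^(−0.0478·4/12) = 17.1698
Fair futures F* = (S − I)·e^(rT) = (462.05 − 17.1698)·e^0.023900 = 444.8802 × 1.024188 = 455.6410
Market ₹473.00 > fair 455.6410: forward overpriced → cash-and-carry (borrow at r, buy the stock and collect the dividends, short the forward).
Profit at T = |F_mkt − F*| = |473.00 − 455.6410| = ₹17.36 per share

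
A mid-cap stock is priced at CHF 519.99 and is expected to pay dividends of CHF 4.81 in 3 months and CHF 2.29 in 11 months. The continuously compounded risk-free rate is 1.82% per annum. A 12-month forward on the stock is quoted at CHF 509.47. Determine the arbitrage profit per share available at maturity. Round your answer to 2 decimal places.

PV(dividends) I = 4.81·e^(−0.0182·3/12) + 2.29·e^(−0.0182·11/12) = 7.0403
Fair forward F* = (S − I)·e^(rT) = (519.99 − 7.0403)·e^0.018200 = 512.9497 × 1.018367 = 522.3710
Market CHF 509.47 < fair 522.3710: forward underpriced → reverse cash-and-carry (short the stock, invest proceeds at r, pay the dividends, go long the forward).
Profit at T = |F_mkt − F*| = |509.47 − 522.3710| = CHF 12.90 per share

CHF 12.90 per share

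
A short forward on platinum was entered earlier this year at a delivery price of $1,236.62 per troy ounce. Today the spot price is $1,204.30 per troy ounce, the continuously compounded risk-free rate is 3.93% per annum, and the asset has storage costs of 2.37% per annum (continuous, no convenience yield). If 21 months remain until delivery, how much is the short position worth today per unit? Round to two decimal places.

-$100.87 per troy ounce

Current fair forward for the remaining 21 months: F = S·e^((r + u)·T), (r + u) = 0.0393 + 0.0237 = 0.0630
F = 1204.30 · e^(0.0630 × 21/12) = 1204.30 × 1.11655717 = 1344.6698
Value of long forward = (F − K)·e^(−rT) = (1344.6698 − 1236.62) · e^(−0.0393·21/12)
= 108.0498 × 0.93353670 = 100.87
Short position value = −(long value) = -$100.87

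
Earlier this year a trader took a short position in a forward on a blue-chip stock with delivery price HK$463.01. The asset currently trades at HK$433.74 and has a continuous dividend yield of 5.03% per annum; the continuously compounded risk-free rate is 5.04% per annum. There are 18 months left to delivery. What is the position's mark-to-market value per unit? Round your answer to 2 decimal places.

HK$27.08

Current fair forward for the remaining 18 months: F = S·e^((r − q)·T), (r − q) = 0.0504 − 0.0503 = 0.0001
F = 433.74 · e^(0.0001 × 18/12) = 433.74 × 1.000150 = 433.8051
Value of long forward = (F − K)·e^(−rT) = (433.8051 − 463.01) · e^(−0.0504·18/12)
= -29.2049 × 0.927187 = -27.08
Short position value = −(long value) = HK$27.08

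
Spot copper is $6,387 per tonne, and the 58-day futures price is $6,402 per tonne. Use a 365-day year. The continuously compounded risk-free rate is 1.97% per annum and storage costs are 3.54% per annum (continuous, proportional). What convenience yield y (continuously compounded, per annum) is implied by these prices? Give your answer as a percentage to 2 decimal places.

4.03%

F = S·e^((r+u−y)T) ⇒ (r+u−y) = ln(F/S)/T
ln(6402/6387) = 0.002346; /T ⇒ 0.014764
y = r + u − ln(F/S)/T = 0.0197 + 0.0354 − 0.014764 = 0.040336
y = 4.03%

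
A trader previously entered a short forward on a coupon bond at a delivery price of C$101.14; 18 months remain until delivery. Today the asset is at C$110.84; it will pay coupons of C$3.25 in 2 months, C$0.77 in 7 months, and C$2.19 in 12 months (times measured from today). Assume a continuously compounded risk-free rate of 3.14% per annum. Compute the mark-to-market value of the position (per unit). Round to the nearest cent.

PV(remaining coupons) I = 3.25·e^(−0.0314·2/12) + 0.77·e^(−0.0314·7/12) + 2.19·e^(−0.0314·12/12) = 6.1114
Current forward F = (S − I)·e^(rT) = (110.84 − 6.1114)·e^(0.0314·18/12) = 104.7286 × 1.048227 = 109.7793
Value (long) = (F − K)·e^(−rT) = (109.7793 − 101.14) × 0.953992 = 8.2418
Short position value = −(long value) = -C$8.24

-C$8.24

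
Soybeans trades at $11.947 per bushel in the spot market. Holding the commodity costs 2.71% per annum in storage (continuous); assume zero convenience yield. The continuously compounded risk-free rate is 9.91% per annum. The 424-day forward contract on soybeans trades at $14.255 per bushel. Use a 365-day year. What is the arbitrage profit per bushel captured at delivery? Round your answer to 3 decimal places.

$0.422 per bushel

Fair forward: F* = S·e^(carry·T), with carry = (r + u) = 0.0991 + 0.0271 = 0.1262
F* = 11.947 · e^(0.1262 × 424/365) = 11.947 · e^0.146599 = 11.947 × 1.157890 = $13.8333
Market $14.255 > fair $13.8333: forward overpriced → cash-and-carry (buy spot, short the forward).
At maturity, profit = |F_mkt − F*| = |14.255 − 13.8333| = $0.422 per bushel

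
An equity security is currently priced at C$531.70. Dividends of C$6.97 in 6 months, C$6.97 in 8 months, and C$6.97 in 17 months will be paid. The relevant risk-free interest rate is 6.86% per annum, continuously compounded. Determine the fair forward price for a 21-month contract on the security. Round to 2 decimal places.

PV(dividends) I = 6.97·e^(−0.0686·6/12) + 6.97·e^(−0.0686·8/12) + 6.97·e^(−0.0686·17/12)
I = 6.7350 + 6.6584 + 6.3245 = 19.7179
F = (S − I)·e^(rT) = (531.70 − 19.7179) · e^(0.0686·21/12)
= 511.9821 · e^0.120050 = 511.9821 × 1.127553 = C$577.29

C$577.29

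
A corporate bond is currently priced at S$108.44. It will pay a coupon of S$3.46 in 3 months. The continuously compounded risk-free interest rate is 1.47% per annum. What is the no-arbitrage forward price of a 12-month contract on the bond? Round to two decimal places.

S$106.55

PV(coupons) I = 3.46·e^(−0.0147·3/12)
I = 3.4473
F = (S − I)·e^(rT) = (108.44 − 3.4473) · e^(0.0147·12/12)
= 104.9927 · e^0.014700 = 104.9927 × 1.014809 = S$106.55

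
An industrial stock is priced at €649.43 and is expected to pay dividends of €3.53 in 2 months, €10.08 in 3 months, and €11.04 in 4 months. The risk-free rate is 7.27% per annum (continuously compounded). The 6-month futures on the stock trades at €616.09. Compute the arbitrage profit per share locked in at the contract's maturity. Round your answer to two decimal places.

€32.33 per share

PV(dividends) I = 3.53·e^(−0.0727·2/12) + 10.08·e^(−0.0727·3/12) + 11.04·e^(−0.0727·4/12) = 24.1616
Fair futures F* = (S − I)·e^(rT) = (649.43 − 24.1616)·e^0.036350 = 625.2684 × 1.037019 = 648.4152
Market €616.09 < fair 648.4152: forward underpriced → reverse cash-and-carry (short the stock, invest proceeds at r, pay the dividends, go long the forward).
Profit at T = |F_mkt − F*| = |616.09 − 648.4152| = €32.33 per share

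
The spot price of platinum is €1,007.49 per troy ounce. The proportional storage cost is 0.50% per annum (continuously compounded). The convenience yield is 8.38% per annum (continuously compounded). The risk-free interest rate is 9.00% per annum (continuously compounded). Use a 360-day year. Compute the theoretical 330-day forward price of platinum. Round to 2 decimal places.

€1,017.89 per troy ounce

Net carry = r + u − y = 0.0900 + 0.0050 − 0.0838 = 0.0112
F = S·e^((r+u−y)T) = 1007.49 · e^(0.0112 × 330/360) = 1007.49 · e^0.01026667
= 1007.49 × 1.01031955 = €1,017.89 per troy ounce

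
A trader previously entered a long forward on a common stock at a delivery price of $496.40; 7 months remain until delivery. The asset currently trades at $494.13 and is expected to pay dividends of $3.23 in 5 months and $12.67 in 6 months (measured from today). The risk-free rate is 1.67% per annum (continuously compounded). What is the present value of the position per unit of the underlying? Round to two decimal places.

PV(remaining dividends) I = 3.23·e^(−0.0167·5/12) + 12.67·e^(−0.0167·6/12) = 15.7722
Current forward F = (S − I)·e^(rT) = (494.13 − 15.7722)·e^(0.0167·7/12) = 478.3578 × 1.009789 = 483.0404
Value (long) = (F − K)·e^(−rT) = (483.0404 − 496.40) × 0.990306 = -13.2301
Value = -$13.23

-$13.23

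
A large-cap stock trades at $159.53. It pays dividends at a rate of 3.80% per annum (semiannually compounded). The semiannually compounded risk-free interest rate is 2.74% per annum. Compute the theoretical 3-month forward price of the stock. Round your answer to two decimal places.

F = S · (1+r/2)^(2T) / (1+q/2)^(2T)
= 159.53 × 1.006827 / 1.009455 = 159.53 × 0.997397
F = $159.11

$159.11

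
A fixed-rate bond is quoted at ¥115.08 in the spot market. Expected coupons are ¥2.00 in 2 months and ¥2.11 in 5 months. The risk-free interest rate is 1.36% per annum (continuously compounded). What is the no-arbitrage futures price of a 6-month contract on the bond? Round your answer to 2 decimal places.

PV(coupons) I = 2.00·e^(−0.0136·2/12) + 2.11·e^(−0.0136·5/12)
I = 1.9955 + 2.0981 = 4.0936
F = (S − I)·e^(rT) = (115.08 − 4.0936) · e^(0.0136·6/12)
= 110.9864 · e^0.006800 = 110.9864 × 1.006823 = ¥111.74

¥111.74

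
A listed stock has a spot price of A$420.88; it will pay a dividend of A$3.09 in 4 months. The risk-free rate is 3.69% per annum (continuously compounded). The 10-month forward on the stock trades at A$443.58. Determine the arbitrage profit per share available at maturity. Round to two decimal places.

A$12.70 per share

PV(dividends) I = 3.09·e^(−0.0369·4/12) = 3.0522
Fair forward F* = (S − I)·e^(rT) = (420.88 − 3.0522)·e^0.030750 = 417.8278 × 1.031228 = 430.8757
Market A$443.58 > fair 430.8757: forward overpriced → cash-and-carry (borrow at r, buy the stock and collect the dividends, short the forward).
Profit at T = |F_mkt − F*| = |443.58 − 430.8757| = A$12.70 per share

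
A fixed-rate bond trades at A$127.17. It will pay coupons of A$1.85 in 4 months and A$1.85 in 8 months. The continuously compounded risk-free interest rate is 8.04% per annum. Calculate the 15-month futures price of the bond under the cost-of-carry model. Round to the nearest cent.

A$136.68

PV(coupons) I = 1.85·e^(−0.0804·4/12) + 1.85·e^(−0.0804·8/12)
I = 1.8011 + 1.7535 = 3.5546
F = (S − I)·e^(rT) = (127.17 − 3.5546) · e^(0.0804·15/12)
= 123.6154 · e^0.100500 = 123.6154 × 1.105724 = A$136.68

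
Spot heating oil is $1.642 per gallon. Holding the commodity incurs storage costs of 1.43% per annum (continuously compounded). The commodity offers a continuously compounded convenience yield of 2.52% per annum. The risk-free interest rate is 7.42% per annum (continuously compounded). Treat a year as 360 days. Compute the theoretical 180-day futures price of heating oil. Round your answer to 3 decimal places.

$1.695 per gallon

Net carry = r + u − y = 0.0742 + 0.0143 − 0.0252 = 0.0633
F = S·e^((r+u−y)T) = 1.642 · e^(0.0633 × 180/360) = 1.642 · e^0.031650
= 1.642 × 1.032156 = $1.695 per gallon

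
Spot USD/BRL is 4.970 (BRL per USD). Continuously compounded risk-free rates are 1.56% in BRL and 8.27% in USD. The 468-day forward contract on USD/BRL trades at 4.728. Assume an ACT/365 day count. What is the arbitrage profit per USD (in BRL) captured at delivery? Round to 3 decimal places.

Fair forward: F* = S·e^(carry·T), with carry = (r_BRL − r_USD) = 0.0156 − 0.0827 = -0.0671
F* = 4.970 · e^(-0.0671 × 468/365) = 4.970 · e^-0.086035 = 4.970 × 0.917562 = 4.5603
Market 4.728 > fair 4.5603: forward overpriced → cash-and-carry (buy spot, short the forward).
At maturity, profit = |F_mkt − F*| = |4.728 − 4.5603| = 0.168 per USD (in BRL)

0.168 per USD (in BRL)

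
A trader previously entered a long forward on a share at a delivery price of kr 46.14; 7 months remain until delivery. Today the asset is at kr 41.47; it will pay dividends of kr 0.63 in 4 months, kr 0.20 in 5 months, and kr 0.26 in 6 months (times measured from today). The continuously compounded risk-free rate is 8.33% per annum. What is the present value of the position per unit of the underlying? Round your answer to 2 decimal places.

PV(remaining dividends) I = 0.63·e^(−0.0833·4/12) + 0.20·e^(−0.0833·5/12) + 0.26·e^(−0.0833·6/12) = 1.0553
Current forward F = (S − I)·e^(rT) = (41.47 − 1.0553)·e^(0.0833·7/12) = 40.4147 × 1.049792 = 42.4270
Value (long) = (F − K)·e^(−rT) = (42.4270 − 46.14) × 0.952570 = -3.5369
Value = -kr 3.54

-kr 3.54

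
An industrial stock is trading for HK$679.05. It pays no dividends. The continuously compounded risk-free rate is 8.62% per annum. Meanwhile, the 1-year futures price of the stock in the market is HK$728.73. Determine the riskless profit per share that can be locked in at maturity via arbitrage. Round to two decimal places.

HK$11.45 per share

Fair futures: F* = S·e^(carry·T), with carry = r = 0.0862
F* = 679.05 · e^(0.0862 × 1) = 679.05 · e^0.086200 = 679.05 × 1.090024 = HK$740.1808
Market HK$728.73 < fair HK$740.1808: forward underpriced → reverse cash-and-carry (short spot, go long the forward).
At maturity, profit = |F_mkt − F*| = |728.73 − 740.1808| = HK$11.45 per share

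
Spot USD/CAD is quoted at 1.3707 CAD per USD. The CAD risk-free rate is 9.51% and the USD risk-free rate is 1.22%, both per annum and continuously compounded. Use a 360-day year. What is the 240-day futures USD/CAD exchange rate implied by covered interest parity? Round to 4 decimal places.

1.4486

F = S·e^((r_CAD − r_USD)T) = 1.3707 · e^((0.0951 − 0.0122) × 240/360)
= 1.3707 · e^0.055267 = 1.3707 × 1.056823
F = 1.4486 CAD per USD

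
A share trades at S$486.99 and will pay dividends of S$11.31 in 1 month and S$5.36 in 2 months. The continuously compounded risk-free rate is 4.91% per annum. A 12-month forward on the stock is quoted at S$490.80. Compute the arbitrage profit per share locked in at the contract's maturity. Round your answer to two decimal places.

S$3.28 per share

PV(dividends) I = 11.31·e^(−0.0491·1/12) + 5.36·e^(−0.0491·2/12) = 16.5801
Fair forward F* = (S − I)·e^(rT) = (486.99 − 16.5801)·e^0.049100 = 470.4099 × 1.050325 = 494.0833
Market S$490.80 < fair 494.0833: forward underpriced → reverse cash-and-carry (short the stock, invest proceeds at r, pay the dividends, go long the forward).
Profit at T = |F_mkt − F*| = |490.80 − 494.0833| = S$3.28 per share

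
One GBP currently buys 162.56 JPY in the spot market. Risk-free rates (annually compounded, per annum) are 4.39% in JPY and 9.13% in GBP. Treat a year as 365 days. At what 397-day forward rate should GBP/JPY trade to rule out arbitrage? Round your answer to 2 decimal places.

154.90

By covered interest parity, F = S · (1+r_JPY)^T / (1+r_GBP)^T
= 162.56 × 1.047839 / 1.099691 = 162.56 × 0.952849
F = 154.90 JPY per GBP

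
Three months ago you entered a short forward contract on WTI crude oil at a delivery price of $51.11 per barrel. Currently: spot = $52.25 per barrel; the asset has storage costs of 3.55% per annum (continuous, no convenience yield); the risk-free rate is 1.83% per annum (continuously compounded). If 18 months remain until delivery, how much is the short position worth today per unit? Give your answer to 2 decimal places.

-$5.38 per barrel

Current fair forward for the remaining 18 months: F = S·e^((r + u)·T), (r + u) = 0.0183 + 0.0355 = 0.0538
F = 52.25 · e^(0.0538 × 18/12) = 52.25 × 1.084046 = 56.6414
Value of long forward = (F − K)·e^(−rT) = (56.6414 − 51.11) · e^(−0.0183·18/12)
= 5.5314 × 0.972923 = 5.38
Short position value = −(long value) = -$5.38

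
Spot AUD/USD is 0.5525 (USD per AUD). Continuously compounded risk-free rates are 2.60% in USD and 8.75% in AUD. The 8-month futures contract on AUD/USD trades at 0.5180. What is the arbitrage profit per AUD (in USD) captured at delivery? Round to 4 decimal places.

Fair futures: F* = S·e^(carry·T), with carry = (r_USD − r_AUD) = 0.0260 − 0.0875 = -0.0615
F* = 0.5525 · e^(-0.0615 × 8/12) = 0.5525 · e^-0.041000 = 0.5525 × 0.959829 = 0.5303
Market 0.5180 < fair 0.5303: forward underpriced → reverse cash-and-carry (short spot, go long the forward).
At maturity, profit = |F_mkt − F*| = |0.5180 − 0.5303| = 0.0123 per AUD (in USD)

0.0123 per AUD (in USD)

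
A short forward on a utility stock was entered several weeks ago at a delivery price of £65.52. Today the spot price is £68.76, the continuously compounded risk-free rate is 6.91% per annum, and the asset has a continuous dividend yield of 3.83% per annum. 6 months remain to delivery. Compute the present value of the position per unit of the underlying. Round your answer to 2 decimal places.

Current fair forward for the remaining 6 months: F = S·e^((r − q)·T), (r − q) = 0.0691 − 0.0383 = 0.0308
F = 68.76 · e^(0.0308 × 6/12) = 68.76 × 1.015519 = 69.8271
Value of long forward = (F − K)·e^(−rT) = (69.8271 − 65.52) · e^(−0.0691·6/12)
= 4.3071 × 0.966040 = 4.16
Short position value = −(long value) = -£4.16

-£4.16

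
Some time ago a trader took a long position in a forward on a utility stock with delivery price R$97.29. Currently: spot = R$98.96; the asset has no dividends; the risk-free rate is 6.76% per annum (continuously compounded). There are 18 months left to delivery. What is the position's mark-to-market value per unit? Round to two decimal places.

Current fair forward for the remaining 18 months: F = S·e^(r·T), r = 0.0676
F = 98.96 · e^(0.0676 × 18/12) = 98.96 × 1.106719 = 109.5209
Value of long forward = (F − K)·e^(−rT) = (109.5209 − 97.29) · e^(−0.0676·18/12)
= 12.2309 × 0.903572 = 11.05

R$11.05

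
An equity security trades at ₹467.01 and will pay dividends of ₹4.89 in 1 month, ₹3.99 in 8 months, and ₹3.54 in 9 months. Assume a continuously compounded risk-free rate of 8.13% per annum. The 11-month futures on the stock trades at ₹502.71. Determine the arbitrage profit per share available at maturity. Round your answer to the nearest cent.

PV(dividends) I = 4.89·e^(−0.0813·1/12) + 3.99·e^(−0.0813·8/12) + 3.54·e^(−0.0813·9/12) = 11.9671
Fair futures F* = (S − I)·e^(rT) = (467.01 − 11.9671)·e^0.074525 = 455.0429 × 1.077372 = 490.2505
Market ₹502.71 > fair 490.2505: forward overpriced → cash-and-carry (borrow at r, buy the stock and collect the dividends, short the forward).
Profit at T = |F_mkt − F*| = |502.71 − 490.2505| = ₹12.46 per share

₹12.46 per share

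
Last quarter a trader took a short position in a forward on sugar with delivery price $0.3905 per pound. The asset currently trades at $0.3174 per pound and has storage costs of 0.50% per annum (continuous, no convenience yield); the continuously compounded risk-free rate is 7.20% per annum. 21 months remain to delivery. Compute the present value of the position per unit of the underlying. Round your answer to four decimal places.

Current fair forward for the remaining 21 months: F = S·e^((r + u)·T), (r + u) = 0.0720 + 0.0050 = 0.0770
F = 0.3174 · e^(0.0770 × 21/12) = 0.3174 × 1.144251 = 0.3632
Value of long forward = (F − K)·e^(−rT) = (0.3632 − 0.3905) · e^(−0.0720·21/12)
= -0.0273 × 0.881615 = -0.0241
Short position value = −(long value) = $0.0241

$0.0241 per pound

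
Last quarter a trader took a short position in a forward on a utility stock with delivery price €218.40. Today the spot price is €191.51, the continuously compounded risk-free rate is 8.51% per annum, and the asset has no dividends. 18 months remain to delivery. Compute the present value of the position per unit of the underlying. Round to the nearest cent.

€0.72

Current fair forward for the remaining 18 months: F = S·e^(r·T), r = 0.0851
F = 191.51 · e^(0.0851 × 18/12) = 191.51 × 1.136155 = 217.5850
Value of long forward = (F − K)·e^(−rT) = (217.5850 − 218.40) · e^(−0.0851·18/12)
= -0.8150 × 0.880161 = -0.72
Short position value = −(long value) = €0.72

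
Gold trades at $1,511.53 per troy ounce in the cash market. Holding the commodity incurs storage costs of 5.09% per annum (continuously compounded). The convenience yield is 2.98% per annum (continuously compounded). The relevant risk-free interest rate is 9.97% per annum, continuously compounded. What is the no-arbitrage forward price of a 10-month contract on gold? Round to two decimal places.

Net carry = r + u − y = 0.0997 + 0.0509 − 0.0298 = 0.1208
F = S·e^((r+u−y)T) = 1511.53 · e^(0.1208 × 10/12) = 1511.53 · e^0.10066667
= 1511.53 × 1.10590795 = $1,671.61 per troy ounce

$1,671.61 per troy ounce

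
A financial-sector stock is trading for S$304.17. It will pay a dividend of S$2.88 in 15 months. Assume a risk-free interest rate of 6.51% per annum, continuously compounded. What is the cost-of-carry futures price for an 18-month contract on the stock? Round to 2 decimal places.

S$332.44

PV(dividends) I = 2.88·e^(−0.0651·15/12)
I = 2.6549
F = (S − I)·e^(rT) = (304.17 − 2.6549) · e^(0.0651·18/12)
= 301.5151 · e^0.097650 = 301.5151 × 1.102577 = S$332.44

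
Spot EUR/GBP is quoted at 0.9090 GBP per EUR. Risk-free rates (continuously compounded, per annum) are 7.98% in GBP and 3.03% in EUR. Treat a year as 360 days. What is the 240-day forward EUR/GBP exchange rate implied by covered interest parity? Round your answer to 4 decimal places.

F = S·e^((r_GBP − r_EUR)T) = 0.9090 · e^((0.0798 − 0.0303) × 240/360)
= 0.9090 · e^0.033000 = 0.9090 × 1.033551
F = 0.9395 GBP per EUR

0.9395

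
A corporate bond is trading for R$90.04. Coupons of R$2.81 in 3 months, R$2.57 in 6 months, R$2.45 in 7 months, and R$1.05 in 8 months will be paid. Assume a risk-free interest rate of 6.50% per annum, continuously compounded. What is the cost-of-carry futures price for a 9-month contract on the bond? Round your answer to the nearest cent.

PV(coupons) I = 2.81·e^(−0.0650·3/12) + 2.57·e^(−0.0650·6/12) + 2.45·e^(−0.0650·7/12) + 1.05·e^(−0.0650·8/12)
I = 2.7647 + 2.4878 + 2.3588 + 1.0055 = 8.6168
F = (S − I)·e^(rT) = (90.04 − 8.6168) · e^(0.0650·9/12)
= 81.4232 · e^0.048750 = 81.4232 × 1.049958 = R$85.49

R$85.49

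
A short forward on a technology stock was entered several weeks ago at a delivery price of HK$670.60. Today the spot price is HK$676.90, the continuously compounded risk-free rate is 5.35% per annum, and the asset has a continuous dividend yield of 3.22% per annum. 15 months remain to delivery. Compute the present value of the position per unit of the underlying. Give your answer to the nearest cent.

-HK$22.98

Current fair forward for the remaining 15 months: F = S·e^((r − q)·T), (r − q) = 0.0535 − 0.0322 = 0.0213
F = 676.90 · e^(0.0213 × 15/12) = 676.90 × 1.026983 = 695.1648
Value of long forward = (F − K)·e^(−rT) = (695.1648 − 670.60) · e^(−0.0535·15/12)
= 24.5648 × 0.935312 = 22.98
Short position value = −(long value) = -HK$22.98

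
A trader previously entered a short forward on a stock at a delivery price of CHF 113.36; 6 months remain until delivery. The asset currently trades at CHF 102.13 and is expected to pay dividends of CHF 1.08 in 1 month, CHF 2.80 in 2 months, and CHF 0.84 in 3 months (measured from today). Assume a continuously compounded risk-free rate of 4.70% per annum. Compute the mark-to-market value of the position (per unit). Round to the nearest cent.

PV(remaining dividends) I = 1.08·e^(−0.0470·1/12) + 2.80·e^(−0.0470·2/12) + 0.84·e^(−0.0470·3/12) = 4.6841
Current forward F = (S − I)·e^(rT) = (102.13 − 4.6841)·e^(0.0470·6/12) = 97.4459 × 1.023778 = 99.7630
Value (long) = (F − K)·e^(−rT) = (99.7630 − 113.36) × 0.976774 = -13.2812
Short position value = −(long value) = CHF 13.28

CHF 13.28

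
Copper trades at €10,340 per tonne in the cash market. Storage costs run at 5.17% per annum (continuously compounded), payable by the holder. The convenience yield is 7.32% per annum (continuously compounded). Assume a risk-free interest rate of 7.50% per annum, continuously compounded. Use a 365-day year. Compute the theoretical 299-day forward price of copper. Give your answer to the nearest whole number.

Net carry = r + u − y = 0.0750 + 0.0517 − 0.0732 = 0.0535
F = S·e^((r+u−y)T) = 10340 · e^(0.0535 × 299/365) = 10340 · e^0.043826
= 10340 × 1.044801 = €10,803 per tonne

€10,803 per tonne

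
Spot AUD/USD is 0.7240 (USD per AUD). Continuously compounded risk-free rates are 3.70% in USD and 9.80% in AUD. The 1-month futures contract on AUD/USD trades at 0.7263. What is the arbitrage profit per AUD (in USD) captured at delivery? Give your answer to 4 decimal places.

Fair futures: F* = S·e^(carry·T), with carry = (r_USD − r_AUD) = 0.0370 − 0.0980 = -0.0610
F* = 0.7240 · e^(-0.0610 × 1/12) = 0.7240 · e^-0.005083 = 0.7240 × 0.994930 = 0.7203
Market 0.7263 > fair 0.7203: forward overpriced → cash-and-carry (buy spot, short the forward).
At maturity, profit = |F_mkt − F*| = |0.7263 − 0.7203| = 0.0060 per AUD (in USD)

0.0060 per AUD (in USD)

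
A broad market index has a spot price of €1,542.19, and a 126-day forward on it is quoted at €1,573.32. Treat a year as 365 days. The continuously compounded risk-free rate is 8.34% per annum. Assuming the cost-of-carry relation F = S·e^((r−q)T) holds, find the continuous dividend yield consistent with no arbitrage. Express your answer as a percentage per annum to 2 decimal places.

2.55%

From F = S·e^((r−q)T): (r − q) = ln(F/S)/T
ln(1573.32/1542.19) = ln(1.020186) = 0.019985
(r − q) = 0.019985 / (126/365) = 0.057893
q = r − ln(F/S)/T = 0.0834 − 0.057893 = 0.025507
q = 2.55%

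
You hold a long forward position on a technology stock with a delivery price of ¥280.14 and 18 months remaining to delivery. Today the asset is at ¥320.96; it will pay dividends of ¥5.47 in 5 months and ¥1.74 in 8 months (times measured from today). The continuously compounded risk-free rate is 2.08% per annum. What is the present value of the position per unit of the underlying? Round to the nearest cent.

¥42.29

PV(remaining dividends) I = 5.47·e^(−0.0208·5/12) + 1.74·e^(−0.0208·8/12) = 7.1388
Current forward F = (S − I)·e^(rT) = (320.96 − 7.1388)·e^(0.0208·18/12) = 313.8212 × 1.031692 = 323.7668
Value (long) = (F − K)·e^(−rT) = (323.7668 − 280.14) × 0.969282 = 42.2867
Value = ¥42.29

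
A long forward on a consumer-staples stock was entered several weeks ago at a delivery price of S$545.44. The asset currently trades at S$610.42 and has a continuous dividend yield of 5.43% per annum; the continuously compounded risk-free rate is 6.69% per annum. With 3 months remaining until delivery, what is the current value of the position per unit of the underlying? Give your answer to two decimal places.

S$65.80

Current fair forward for the remaining 3 months: F = S·e^((r − q)·T), (r − q) = 0.0669 − 0.0543 = 0.0126
F = 610.42 · e^(0.0126 × 3/12) = 610.42 × 1.003155 = 612.3459
Value of long forward = (F − K)·e^(−rT) = (612.3459 − 545.44) · e^(−0.0669·3/12)
= 66.9059 × 0.983414 = 65.80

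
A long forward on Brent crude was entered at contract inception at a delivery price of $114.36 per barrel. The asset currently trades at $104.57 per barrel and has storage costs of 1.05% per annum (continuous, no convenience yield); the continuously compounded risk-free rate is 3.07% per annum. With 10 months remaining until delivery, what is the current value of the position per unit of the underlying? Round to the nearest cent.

-$5.98 per barrel

Current fair forward for the remaining 10 months: F = S·e^((r + u)·T), (r + u) = 0.0307 + 0.0105 = 0.0412
F = 104.57 · e^(0.0412 × 10/12) = 104.57 × 1.034930 = 108.2226
Value of long forward = (F − K)·e^(−rT) = (108.2226 − 114.36) · e^(−0.0307·10/12)
= -6.1374 × 0.974741 = -5.98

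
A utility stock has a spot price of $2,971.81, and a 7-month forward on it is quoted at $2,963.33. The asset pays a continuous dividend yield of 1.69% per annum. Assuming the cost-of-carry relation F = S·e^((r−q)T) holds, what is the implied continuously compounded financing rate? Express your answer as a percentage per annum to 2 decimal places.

1.20%

From F = S·e^((r−q)T): (r − q) = ln(F/S)/T
ln(2963.33/2971.81) = ln(0.997147) = -0.002857
(r − q) = -0.002857 / (7/12) = -0.004898
r = ln(F/S)/T + q = -0.004898 + 0.0169 = 0.012002
r = 1.20%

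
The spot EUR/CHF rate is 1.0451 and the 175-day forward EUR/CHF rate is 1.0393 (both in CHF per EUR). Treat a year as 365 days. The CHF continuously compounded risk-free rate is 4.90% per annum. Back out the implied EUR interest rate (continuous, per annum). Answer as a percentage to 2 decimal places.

F = S·e^((r_CHF − r_EUR)T) ⇒ r_EUR = r_CHF − ln(F/S)/T
ln(1.0393/1.0451) = -0.005565; /(175/365) = -0.011607
r_EUR = 0.0490 + 0.011607 = 0.060607
r_EUR = 6.06%

6.06%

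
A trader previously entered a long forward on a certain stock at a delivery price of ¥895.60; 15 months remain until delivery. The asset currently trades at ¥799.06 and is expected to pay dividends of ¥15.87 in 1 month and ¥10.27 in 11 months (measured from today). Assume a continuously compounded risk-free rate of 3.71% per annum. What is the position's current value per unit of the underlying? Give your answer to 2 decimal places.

PV(remaining dividends) I = 15.87·e^(−0.0371·1/12) + 10.27·e^(−0.0371·11/12) = 25.7476
Current forward F = (S − I)·e^(rT) = (799.06 − 25.7476)·e^(0.0371·15/12) = 773.3124 × 1.047467 = 810.0192
Value (long) = (F − K)·e^(−rT) = (810.0192 − 895.60) × 0.954684 = -81.7026
Value = -¥81.70

-¥81.70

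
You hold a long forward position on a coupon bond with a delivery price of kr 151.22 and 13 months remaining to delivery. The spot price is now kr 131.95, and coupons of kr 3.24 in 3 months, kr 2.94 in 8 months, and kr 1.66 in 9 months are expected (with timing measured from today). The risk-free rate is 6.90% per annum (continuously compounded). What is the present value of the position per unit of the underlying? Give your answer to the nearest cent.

PV(remaining coupons) I = 3.24·e^(−0.0690·3/12) + 2.94·e^(−0.0690·8/12) + 1.66·e^(−0.0690·9/12) = 7.5687
Current forward F = (S − I)·e^(rT) = (131.95 − 7.5687)·e^(0.0690·13/12) = 124.3813 × 1.077615 = 134.0352
Value (long) = (F − K)·e^(−rT) = (134.0352 − 151.22) × 0.927975 = -15.9471
Value = -kr 15.95

-kr 15.95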